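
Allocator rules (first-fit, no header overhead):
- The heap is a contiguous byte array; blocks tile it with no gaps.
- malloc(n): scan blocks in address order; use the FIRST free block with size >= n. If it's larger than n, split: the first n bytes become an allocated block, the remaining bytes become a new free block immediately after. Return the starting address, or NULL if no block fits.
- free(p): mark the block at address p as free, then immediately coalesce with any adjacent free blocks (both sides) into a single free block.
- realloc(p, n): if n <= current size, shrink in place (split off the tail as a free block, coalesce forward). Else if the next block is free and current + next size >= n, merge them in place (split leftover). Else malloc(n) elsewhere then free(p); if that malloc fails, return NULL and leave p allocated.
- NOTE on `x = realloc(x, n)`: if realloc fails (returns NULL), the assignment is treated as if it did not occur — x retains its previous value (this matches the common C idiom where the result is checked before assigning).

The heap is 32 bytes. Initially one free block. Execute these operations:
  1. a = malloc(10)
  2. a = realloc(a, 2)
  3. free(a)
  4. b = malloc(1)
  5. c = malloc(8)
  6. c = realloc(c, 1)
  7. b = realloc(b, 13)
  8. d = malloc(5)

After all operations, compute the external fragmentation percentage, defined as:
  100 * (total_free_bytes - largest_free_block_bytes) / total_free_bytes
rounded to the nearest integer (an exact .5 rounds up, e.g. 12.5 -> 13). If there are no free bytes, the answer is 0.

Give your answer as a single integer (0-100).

Op 1: a = malloc(10) -> a = 0; heap: [0-9 ALLOC][10-31 FREE]
Op 2: a = realloc(a, 2) -> a = 0; heap: [0-1 ALLOC][2-31 FREE]
Op 3: free(a) -> (freed a); heap: [0-31 FREE]
Op 4: b = malloc(1) -> b = 0; heap: [0-0 ALLOC][1-31 FREE]
Op 5: c = malloc(8) -> c = 1; heap: [0-0 ALLOC][1-8 ALLOC][9-31 FREE]
Op 6: c = realloc(c, 1) -> c = 1; heap: [0-0 ALLOC][1-1 ALLOC][2-31 FREE]
Op 7: b = realloc(b, 13) -> b = 2; heap: [0-0 FREE][1-1 ALLOC][2-14 ALLOC][15-31 FREE]
Op 8: d = malloc(5) -> d = 15; heap: [0-0 FREE][1-1 ALLOC][2-14 ALLOC][15-19 ALLOC][20-31 FREE]
Free blocks: [1 12] total_free=13 largest=12 -> 100*(13-12)/13 = 100/13 ≈ 7.692 -> rounds to 8

Answer: 8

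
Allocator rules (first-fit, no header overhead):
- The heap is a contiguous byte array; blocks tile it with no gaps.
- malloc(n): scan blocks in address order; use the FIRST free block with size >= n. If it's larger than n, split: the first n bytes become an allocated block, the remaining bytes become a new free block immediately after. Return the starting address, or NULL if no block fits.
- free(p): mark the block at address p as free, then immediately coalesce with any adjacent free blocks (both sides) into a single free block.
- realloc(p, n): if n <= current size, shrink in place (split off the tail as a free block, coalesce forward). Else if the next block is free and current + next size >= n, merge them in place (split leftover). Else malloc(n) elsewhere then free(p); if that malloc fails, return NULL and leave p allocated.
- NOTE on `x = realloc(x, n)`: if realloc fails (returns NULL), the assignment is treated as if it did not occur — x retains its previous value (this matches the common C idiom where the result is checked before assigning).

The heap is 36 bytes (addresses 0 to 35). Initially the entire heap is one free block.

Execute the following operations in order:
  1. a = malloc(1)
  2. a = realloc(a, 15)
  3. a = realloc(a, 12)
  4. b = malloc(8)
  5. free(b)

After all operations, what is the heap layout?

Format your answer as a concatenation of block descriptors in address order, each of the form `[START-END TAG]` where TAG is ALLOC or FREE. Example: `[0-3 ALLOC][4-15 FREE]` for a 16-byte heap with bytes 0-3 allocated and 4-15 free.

Op 1: a = malloc(1) -> a = 0; heap: [0-0 ALLOC][1-35 FREE]
Op 2: a = realloc(a, 15) -> a = 0; heap: [0-14 ALLOC][15-35 FREE]
Op 3: a = realloc(a, 12) -> a = 0; heap: [0-11 ALLOC][12-35 FREE]
Op 4: b = malloc(8) -> b = 12; heap: [0-11 ALLOC][12-19 ALLOC][20-35 FREE]
Op 5: free(b) -> (freed b); heap: [0-11 ALLOC][12-35 FREE]

Answer: [0-11 ALLOC][12-35 FREE]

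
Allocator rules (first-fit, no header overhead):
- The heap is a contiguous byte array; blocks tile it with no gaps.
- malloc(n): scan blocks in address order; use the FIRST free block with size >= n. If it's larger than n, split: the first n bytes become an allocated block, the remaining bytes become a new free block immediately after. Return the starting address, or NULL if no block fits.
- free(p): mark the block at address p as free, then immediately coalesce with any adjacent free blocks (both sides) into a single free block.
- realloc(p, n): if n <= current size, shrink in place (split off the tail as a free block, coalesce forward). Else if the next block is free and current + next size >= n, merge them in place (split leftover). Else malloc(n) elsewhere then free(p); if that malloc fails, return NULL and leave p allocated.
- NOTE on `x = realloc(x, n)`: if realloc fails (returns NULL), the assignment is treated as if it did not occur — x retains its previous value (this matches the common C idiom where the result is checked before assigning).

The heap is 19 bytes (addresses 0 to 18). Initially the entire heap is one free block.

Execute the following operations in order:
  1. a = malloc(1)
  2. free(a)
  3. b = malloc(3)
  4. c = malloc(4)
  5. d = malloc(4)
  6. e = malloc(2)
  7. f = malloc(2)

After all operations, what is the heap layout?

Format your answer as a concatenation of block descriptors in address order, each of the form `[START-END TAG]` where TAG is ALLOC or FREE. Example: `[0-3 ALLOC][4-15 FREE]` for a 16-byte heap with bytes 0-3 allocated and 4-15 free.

Answer: [0-2 ALLOC][3-6 ALLOC][7-10 ALLOC][11-12 ALLOC][13-14 ALLOC][15-18 FREE]

Derivation:
Op 1: a = malloc(1) -> a = 0; heap: [0-0 ALLOC][1-18 FREE]
Op 2: free(a) -> (freed a); heap: [0-18 FREE]
Op 3: b = malloc(3) -> b = 0; heap: [0-2 ALLOC][3-18 FREE]
Op 4: c = malloc(4) -> c = 3; heap: [0-2 ALLOC][3-6 ALLOC][7-18 FREE]
Op 5: d = malloc(4) -> d = 7; heap: [0-2 ALLOC][3-6 ALLOC][7-10 ALLOC][11-18 FREE]
Op 6: e = malloc(2) -> e = 11; heap: [0-2 ALLOC][3-6 ALLOC][7-10 ALLOC][11-12 ALLOC][13-18 FREE]
Op 7: f = malloc(2) -> f = 13; heap: [0-2 ALLOC][3-6 ALLOC][7-10 ALLOC][11-12 ALLOC][13-14 ALLOC][15-18 FREE]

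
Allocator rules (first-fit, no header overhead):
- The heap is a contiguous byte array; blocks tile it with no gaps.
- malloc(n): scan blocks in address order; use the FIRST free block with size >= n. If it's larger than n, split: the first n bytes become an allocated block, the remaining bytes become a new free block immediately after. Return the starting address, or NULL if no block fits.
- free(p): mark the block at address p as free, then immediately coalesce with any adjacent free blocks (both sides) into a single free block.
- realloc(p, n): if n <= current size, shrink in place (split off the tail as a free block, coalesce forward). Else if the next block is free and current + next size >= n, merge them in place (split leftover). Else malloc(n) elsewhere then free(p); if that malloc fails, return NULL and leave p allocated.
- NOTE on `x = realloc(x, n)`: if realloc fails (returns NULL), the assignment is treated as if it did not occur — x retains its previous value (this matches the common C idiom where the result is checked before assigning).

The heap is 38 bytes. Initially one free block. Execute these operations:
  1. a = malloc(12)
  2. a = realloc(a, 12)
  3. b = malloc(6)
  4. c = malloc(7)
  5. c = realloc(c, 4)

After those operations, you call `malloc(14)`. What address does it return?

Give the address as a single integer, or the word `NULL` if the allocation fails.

Answer: 22

Derivation:
Op 1: a = malloc(12) -> a = 0; heap: [0-11 ALLOC][12-37 FREE]
Op 2: a = realloc(a, 12) -> a = 0; heap: [0-11 ALLOC][12-37 FREE]
Op 3: b = malloc(6) -> b = 12; heap: [0-11 ALLOC][12-17 ALLOC][18-37 FREE]
Op 4: c = malloc(7) -> c = 18; heap: [0-11 ALLOC][12-17 ALLOC][18-24 ALLOC][25-37 FREE]
Op 5: c = realloc(c, 4) -> c = 18; heap: [0-11 ALLOC][12-17 ALLOC][18-21 ALLOC][22-37 FREE]
malloc(14): first-fit scan over [0-11 ALLOC][12-17 ALLOC][18-21 ALLOC][22-37 FREE] -> 22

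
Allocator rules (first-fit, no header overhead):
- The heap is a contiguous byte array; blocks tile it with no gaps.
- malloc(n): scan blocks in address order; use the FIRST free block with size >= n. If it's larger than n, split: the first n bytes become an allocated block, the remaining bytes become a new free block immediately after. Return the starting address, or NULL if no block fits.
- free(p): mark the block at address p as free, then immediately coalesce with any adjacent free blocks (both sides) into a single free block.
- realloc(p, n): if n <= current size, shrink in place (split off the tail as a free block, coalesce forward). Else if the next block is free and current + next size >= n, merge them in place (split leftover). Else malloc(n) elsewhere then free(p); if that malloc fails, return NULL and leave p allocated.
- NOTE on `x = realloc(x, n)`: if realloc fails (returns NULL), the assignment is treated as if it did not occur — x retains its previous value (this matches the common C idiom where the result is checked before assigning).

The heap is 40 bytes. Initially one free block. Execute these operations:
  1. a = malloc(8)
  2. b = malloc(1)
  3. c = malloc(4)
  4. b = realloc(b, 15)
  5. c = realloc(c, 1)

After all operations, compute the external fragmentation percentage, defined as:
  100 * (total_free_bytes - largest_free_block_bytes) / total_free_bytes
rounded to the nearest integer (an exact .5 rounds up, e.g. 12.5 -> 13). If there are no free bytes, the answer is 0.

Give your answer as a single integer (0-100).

Op 1: a = malloc(8) -> a = 0; heap: [0-7 ALLOC][8-39 FREE]
Op 2: b = malloc(1) -> b = 8; heap: [0-7 ALLOC][8-8 ALLOC][9-39 FREE]
Op 3: c = malloc(4) -> c = 9; heap: [0-7 ALLOC][8-8 ALLOC][9-12 ALLOC][13-39 FREE]
Op 4: b = realloc(b, 15) -> b = 13; heap: [0-7 ALLOC][8-8 FREE][9-12 ALLOC][13-27 ALLOC][28-39 FREE]
Op 5: c = realloc(c, 1) -> c = 9; heap: [0-7 ALLOC][8-8 FREE][9-9 ALLOC][10-12 FREE][13-27 ALLOC][28-39 FREE]
Free blocks: [1 3 12] total_free=16 largest=12 -> 100*(16-12)/16 = 400/16 = 25

Answer: 25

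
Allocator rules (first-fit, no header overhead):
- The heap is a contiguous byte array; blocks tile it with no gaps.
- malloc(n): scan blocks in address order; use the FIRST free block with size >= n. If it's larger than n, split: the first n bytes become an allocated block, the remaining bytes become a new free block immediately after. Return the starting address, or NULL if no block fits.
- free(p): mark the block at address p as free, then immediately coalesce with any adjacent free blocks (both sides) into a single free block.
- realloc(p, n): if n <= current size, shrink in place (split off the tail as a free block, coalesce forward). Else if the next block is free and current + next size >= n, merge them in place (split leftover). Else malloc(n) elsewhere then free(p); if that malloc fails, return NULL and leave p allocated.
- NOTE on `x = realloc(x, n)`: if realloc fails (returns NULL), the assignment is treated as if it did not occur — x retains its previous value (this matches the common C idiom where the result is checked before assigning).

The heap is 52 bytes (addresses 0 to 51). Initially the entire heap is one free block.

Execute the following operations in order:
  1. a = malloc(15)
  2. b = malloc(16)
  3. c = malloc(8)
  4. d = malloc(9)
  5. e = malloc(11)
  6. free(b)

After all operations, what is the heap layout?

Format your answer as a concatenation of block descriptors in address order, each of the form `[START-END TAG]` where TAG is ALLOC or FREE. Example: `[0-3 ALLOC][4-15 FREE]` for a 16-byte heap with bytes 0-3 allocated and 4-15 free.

Op 1: a = malloc(15) -> a = 0; heap: [0-14 ALLOC][15-51 FREE]
Op 2: b = malloc(16) -> b = 15; heap: [0-14 ALLOC][15-30 ALLOC][31-51 FREE]
Op 3: c = malloc(8) -> c = 31; heap: [0-14 ALLOC][15-30 ALLOC][31-38 ALLOC][39-51 FREE]
Op 4: d = malloc(9) -> d = 39; heap: [0-14 ALLOC][15-30 ALLOC][31-38 ALLOC][39-47 ALLOC][48-51 FREE]
Op 5: e = malloc(11) -> e = NULL; heap: [0-14 ALLOC][15-30 ALLOC][31-38 ALLOC][39-47 ALLOC][48-51 FREE]
Op 6: free(b) -> (freed b); heap: [0-14 ALLOC][15-30 FREE][31-38 ALLOC][39-47 ALLOC][48-51 FREE]

Answer: [0-14 ALLOC][15-30 FREE][31-38 ALLOC][39-47 ALLOC][48-51 FREE]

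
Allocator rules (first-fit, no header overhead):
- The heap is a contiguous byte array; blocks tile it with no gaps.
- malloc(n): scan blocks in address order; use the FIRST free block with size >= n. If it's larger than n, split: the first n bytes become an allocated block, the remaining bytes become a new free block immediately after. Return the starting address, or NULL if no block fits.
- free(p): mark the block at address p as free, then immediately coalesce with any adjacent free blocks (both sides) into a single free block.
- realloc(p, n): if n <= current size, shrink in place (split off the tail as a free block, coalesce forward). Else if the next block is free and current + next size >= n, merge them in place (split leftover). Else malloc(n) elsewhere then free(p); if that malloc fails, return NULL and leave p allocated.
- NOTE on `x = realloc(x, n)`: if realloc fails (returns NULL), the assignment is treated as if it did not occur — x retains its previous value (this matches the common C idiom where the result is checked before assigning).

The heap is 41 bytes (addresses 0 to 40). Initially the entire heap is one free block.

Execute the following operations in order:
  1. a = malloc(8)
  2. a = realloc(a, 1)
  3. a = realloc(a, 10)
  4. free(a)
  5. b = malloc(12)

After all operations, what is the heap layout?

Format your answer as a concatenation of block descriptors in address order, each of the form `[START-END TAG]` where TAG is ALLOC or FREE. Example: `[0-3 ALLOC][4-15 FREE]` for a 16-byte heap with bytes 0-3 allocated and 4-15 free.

Answer: [0-11 ALLOC][12-40 FREE]

Derivation:
Op 1: a = malloc(8) -> a = 0; heap: [0-7 ALLOC][8-40 FREE]
Op 2: a = realloc(a, 1) -> a = 0; heap: [0-0 ALLOC][1-40 FREE]
Op 3: a = realloc(a, 10) -> a = 0; heap: [0-9 ALLOC][10-40 FREE]
Op 4: free(a) -> (freed a); heap: [0-40 FREE]
Op 5: b = malloc(12) -> b = 0; heap: [0-11 ALLOC][12-40 FREE]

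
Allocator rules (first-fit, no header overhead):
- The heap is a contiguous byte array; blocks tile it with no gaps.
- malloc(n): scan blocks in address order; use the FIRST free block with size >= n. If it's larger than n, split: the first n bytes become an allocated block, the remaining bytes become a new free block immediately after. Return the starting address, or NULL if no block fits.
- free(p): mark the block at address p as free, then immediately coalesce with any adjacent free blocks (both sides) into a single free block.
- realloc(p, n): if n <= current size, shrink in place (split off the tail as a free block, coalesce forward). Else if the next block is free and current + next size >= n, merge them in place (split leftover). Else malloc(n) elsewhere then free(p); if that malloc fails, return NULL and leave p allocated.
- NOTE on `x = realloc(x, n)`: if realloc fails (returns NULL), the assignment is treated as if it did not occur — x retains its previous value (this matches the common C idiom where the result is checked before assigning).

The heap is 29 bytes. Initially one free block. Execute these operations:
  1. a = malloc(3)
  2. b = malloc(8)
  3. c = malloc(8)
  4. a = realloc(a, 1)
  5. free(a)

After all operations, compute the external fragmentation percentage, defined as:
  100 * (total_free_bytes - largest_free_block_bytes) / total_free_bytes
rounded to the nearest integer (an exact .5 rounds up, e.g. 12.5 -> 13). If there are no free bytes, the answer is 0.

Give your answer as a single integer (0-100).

Op 1: a = malloc(3) -> a = 0; heap: [0-2 ALLOC][3-28 FREE]
Op 2: b = malloc(8) -> b = 3; heap: [0-2 ALLOC][3-10 ALLOC][11-28 FREE]
Op 3: c = malloc(8) -> c = 11; heap: [0-2 ALLOC][3-10 ALLOC][11-18 ALLOC][19-28 FREE]
Op 4: a = realloc(a, 1) -> a = 0; heap: [0-0 ALLOC][1-2 FREE][3-10 ALLOC][11-18 ALLOC][19-28 FREE]
Op 5: free(a) -> (freed a); heap: [0-2 FREE][3-10 ALLOC][11-18 ALLOC][19-28 FREE]
Free blocks: [3 10] total_free=13 largest=10 -> 100*(13-10)/13 = 300/13 ≈ 23.077 -> rounds to 23

Answer: 23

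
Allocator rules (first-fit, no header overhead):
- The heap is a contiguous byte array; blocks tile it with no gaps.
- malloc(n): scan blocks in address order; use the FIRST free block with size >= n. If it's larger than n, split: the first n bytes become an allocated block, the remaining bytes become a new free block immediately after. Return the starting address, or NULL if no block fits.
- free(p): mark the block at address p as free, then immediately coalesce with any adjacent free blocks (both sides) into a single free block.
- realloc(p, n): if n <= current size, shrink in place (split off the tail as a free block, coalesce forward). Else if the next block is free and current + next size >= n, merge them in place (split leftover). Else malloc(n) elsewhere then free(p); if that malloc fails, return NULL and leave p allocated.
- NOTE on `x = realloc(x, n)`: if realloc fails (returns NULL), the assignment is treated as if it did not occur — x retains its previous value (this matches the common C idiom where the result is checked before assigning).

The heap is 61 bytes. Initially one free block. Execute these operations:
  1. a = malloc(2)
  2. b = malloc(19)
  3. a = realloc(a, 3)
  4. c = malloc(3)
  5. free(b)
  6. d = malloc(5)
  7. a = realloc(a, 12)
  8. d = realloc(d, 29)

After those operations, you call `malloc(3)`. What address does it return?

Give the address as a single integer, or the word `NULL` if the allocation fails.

Answer: 0

Derivation:
Op 1: a = malloc(2) -> a = 0; heap: [0-1 ALLOC][2-60 FREE]
Op 2: b = malloc(19) -> b = 2; heap: [0-1 ALLOC][2-20 ALLOC][21-60 FREE]
Op 3: a = realloc(a, 3) -> a = 21; heap: [0-1 FREE][2-20 ALLOC][21-23 ALLOC][24-60 FREE]
Op 4: c = malloc(3) -> c = 24; heap: [0-1 FREE][2-20 ALLOC][21-23 ALLOC][24-26 ALLOC][27-60 FREE]
Op 5: free(b) -> (freed b); heap: [0-20 FREE][21-23 ALLOC][24-26 ALLOC][27-60 FREE]
Op 6: d = malloc(5) -> d = 0; heap: [0-4 ALLOC][5-20 FREE][21-23 ALLOC][24-26 ALLOC][27-60 FREE]
Op 7: a = realloc(a, 12) -> a = 5; heap: [0-4 ALLOC][5-16 ALLOC][17-23 FREE][24-26 ALLOC][27-60 FREE]
Op 8: d = realloc(d, 29) -> d = 27; heap: [0-4 FREE][5-16 ALLOC][17-23 FREE][24-26 ALLOC][27-55 ALLOC][56-60 FREE]
malloc(3): first-fit scan over [0-4 FREE][5-16 ALLOC][17-23 FREE][24-26 ALLOC][27-55 ALLOC][56-60 FREE] -> 0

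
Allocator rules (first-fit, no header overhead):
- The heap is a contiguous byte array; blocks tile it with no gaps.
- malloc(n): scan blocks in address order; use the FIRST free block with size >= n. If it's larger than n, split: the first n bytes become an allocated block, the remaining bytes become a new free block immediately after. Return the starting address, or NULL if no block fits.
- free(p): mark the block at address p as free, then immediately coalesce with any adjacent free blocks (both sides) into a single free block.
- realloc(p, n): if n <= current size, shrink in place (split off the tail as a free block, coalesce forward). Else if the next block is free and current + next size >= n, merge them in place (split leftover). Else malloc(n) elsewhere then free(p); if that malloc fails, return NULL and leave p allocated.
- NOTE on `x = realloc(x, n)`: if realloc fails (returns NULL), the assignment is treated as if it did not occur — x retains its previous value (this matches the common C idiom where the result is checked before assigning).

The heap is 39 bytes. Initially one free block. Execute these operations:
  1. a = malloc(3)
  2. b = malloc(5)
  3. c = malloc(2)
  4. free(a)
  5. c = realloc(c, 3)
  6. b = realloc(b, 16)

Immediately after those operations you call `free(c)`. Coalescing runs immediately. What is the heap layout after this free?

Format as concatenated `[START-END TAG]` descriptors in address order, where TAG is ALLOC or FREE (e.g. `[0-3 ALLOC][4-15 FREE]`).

Answer: [0-10 FREE][11-26 ALLOC][27-38 FREE]

Derivation:
Op 1: a = malloc(3) -> a = 0; heap: [0-2 ALLOC][3-38 FREE]
Op 2: b = malloc(5) -> b = 3; heap: [0-2 ALLOC][3-7 ALLOC][8-38 FREE]
Op 3: c = malloc(2) -> c = 8; heap: [0-2 ALLOC][3-7 ALLOC][8-9 ALLOC][10-38 FREE]
Op 4: free(a) -> (freed a); heap: [0-2 FREE][3-7 ALLOC][8-9 ALLOC][10-38 FREE]
Op 5: c = realloc(c, 3) -> c = 8; heap: [0-2 FREE][3-7 ALLOC][8-10 ALLOC][11-38 FREE]
Op 6: b = realloc(b, 16) -> b = 11; heap: [0-7 FREE][8-10 ALLOC][11-26 ALLOC][27-38 FREE]
free(c): c = 8 -> block [8-10 ALLOC]; mark free, coalesce with adjacent free neighbors -> [0-10 FREE][11-26 ALLOC][27-38 FREE]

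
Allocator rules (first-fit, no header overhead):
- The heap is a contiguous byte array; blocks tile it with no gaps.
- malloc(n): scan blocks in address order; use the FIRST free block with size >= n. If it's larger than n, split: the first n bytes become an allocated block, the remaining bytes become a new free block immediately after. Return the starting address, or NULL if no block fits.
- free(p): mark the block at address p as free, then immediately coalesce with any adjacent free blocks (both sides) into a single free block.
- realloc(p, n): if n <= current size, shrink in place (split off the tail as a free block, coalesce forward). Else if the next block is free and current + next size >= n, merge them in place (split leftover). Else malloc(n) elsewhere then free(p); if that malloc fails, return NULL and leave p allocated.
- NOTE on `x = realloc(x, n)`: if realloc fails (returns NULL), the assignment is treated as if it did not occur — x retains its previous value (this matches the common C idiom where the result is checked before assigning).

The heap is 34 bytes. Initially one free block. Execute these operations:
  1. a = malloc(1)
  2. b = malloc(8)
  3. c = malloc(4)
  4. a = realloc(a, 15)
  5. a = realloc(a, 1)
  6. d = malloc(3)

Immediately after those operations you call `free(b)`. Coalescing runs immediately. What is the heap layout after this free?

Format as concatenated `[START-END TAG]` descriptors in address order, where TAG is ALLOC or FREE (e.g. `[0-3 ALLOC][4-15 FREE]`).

Answer: [0-8 FREE][9-12 ALLOC][13-13 ALLOC][14-16 ALLOC][17-33 FREE]

Derivation:
Op 1: a = malloc(1) -> a = 0; heap: [0-0 ALLOC][1-33 FREE]
Op 2: b = malloc(8) -> b = 1; heap: [0-0 ALLOC][1-8 ALLOC][9-33 FREE]
Op 3: c = malloc(4) -> c = 9; heap: [0-0 ALLOC][1-8 ALLOC][9-12 ALLOC][13-33 FREE]
Op 4: a = realloc(a, 15) -> a = 13; heap: [0-0 FREE][1-8 ALLOC][9-12 ALLOC][13-27 ALLOC][28-33 FREE]
Op 5: a = realloc(a, 1) -> a = 13; heap: [0-0 FREE][1-8 ALLOC][9-12 ALLOC][13-13 ALLOC][14-33 FREE]
Op 6: d = malloc(3) -> d = 14; heap: [0-0 FREE][1-8 ALLOC][9-12 ALLOC][13-13 ALLOC][14-16 ALLOC][17-33 FREE]
free(b): b = 1 -> block [1-8 ALLOC]; mark free, coalesce with adjacent free neighbors -> [0-8 FREE][9-12 ALLOC][13-13 ALLOC][14-16 ALLOC][17-33 FREE]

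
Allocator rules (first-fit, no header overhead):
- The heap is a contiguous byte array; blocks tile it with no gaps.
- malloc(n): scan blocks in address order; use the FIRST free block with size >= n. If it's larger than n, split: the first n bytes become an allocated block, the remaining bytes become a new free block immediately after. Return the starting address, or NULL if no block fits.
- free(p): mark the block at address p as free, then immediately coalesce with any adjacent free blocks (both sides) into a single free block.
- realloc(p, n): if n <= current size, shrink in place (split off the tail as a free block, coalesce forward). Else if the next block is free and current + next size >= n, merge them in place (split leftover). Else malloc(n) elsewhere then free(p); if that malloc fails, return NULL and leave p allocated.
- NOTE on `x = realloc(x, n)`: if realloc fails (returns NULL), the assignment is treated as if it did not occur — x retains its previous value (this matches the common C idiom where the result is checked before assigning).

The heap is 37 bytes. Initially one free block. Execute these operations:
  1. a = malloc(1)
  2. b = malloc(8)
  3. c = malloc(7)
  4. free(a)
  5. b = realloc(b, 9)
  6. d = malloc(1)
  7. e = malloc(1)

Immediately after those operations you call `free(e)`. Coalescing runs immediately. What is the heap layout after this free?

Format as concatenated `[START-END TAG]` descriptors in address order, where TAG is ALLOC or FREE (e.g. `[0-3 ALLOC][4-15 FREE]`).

Op 1: a = malloc(1) -> a = 0; heap: [0-0 ALLOC][1-36 FREE]
Op 2: b = malloc(8) -> b = 1; heap: [0-0 ALLOC][1-8 ALLOC][9-36 FREE]
Op 3: c = malloc(7) -> c = 9; heap: [0-0 ALLOC][1-8 ALLOC][9-15 ALLOC][16-36 FREE]
Op 4: free(a) -> (freed a); heap: [0-0 FREE][1-8 ALLOC][9-15 ALLOC][16-36 FREE]
Op 5: b = realloc(b, 9) -> b = 16; heap: [0-8 FREE][9-15 ALLOC][16-24 ALLOC][25-36 FREE]
Op 6: d = malloc(1) -> d = 0; heap: [0-0 ALLOC][1-8 FREE][9-15 ALLOC][16-24 ALLOC][25-36 FREE]
Op 7: e = malloc(1) -> e = 1; heap: [0-0 ALLOC][1-1 ALLOC][2-8 FREE][9-15 ALLOC][16-24 ALLOC][25-36 FREE]
free(e): e = 1 -> block [1-1 ALLOC]; mark free, coalesce with adjacent free neighbors -> [0-0 ALLOC][1-8 FREE][9-15 ALLOC][16-24 ALLOC][25-36 FREE]

Answer: [0-0 ALLOC][1-8 FREE][9-15 ALLOC][16-24 ALLOC][25-36 FREE]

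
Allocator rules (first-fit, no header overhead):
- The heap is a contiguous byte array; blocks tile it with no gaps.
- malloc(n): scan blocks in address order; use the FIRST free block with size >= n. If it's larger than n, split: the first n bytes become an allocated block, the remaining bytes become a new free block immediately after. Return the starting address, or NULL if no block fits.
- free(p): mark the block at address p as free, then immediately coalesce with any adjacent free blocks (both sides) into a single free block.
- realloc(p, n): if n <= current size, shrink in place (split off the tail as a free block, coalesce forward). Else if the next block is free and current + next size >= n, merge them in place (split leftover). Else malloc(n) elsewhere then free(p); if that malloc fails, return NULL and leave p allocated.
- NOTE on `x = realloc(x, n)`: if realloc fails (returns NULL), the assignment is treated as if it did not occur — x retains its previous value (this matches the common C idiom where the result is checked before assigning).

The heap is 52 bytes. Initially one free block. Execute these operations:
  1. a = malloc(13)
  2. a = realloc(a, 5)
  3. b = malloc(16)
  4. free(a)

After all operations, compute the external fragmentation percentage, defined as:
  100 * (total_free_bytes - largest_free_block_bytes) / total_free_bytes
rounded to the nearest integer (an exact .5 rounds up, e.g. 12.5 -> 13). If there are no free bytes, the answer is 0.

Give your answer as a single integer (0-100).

Answer: 14

Derivation:
Op 1: a = malloc(13) -> a = 0; heap: [0-12 ALLOC][13-51 FREE]
Op 2: a = realloc(a, 5) -> a = 0; heap: [0-4 ALLOC][5-51 FREE]
Op 3: b = malloc(16) -> b = 5; heap: [0-4 ALLOC][5-20 ALLOC][21-51 FREE]
Op 4: free(a) -> (freed a); heap: [0-4 FREE][5-20 ALLOC][21-51 FREE]
Free blocks: [5 31] total_free=36 largest=31 -> 100*(36-31)/36 = 500/36 ≈ 13.889 -> rounds to 14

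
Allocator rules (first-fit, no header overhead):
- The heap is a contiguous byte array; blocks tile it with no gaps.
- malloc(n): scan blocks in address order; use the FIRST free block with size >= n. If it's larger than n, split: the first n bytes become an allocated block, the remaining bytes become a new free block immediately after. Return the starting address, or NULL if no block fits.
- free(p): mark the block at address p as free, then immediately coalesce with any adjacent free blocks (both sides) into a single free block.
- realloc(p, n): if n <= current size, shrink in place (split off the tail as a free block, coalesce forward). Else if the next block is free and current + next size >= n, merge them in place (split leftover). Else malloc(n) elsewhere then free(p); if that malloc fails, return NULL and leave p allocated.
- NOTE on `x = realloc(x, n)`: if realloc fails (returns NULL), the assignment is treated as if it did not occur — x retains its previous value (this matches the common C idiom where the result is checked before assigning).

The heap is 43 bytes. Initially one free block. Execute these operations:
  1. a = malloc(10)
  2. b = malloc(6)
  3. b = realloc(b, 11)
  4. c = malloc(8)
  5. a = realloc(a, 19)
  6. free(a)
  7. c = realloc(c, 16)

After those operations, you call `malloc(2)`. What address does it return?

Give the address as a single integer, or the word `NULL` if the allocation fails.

Answer: 0

Derivation:
Op 1: a = malloc(10) -> a = 0; heap: [0-9 ALLOC][10-42 FREE]
Op 2: b = malloc(6) -> b = 10; heap: [0-9 ALLOC][10-15 ALLOC][16-42 FREE]
Op 3: b = realloc(b, 11) -> b = 10; heap: [0-9 ALLOC][10-20 ALLOC][21-42 FREE]
Op 4: c = malloc(8) -> c = 21; heap: [0-9 ALLOC][10-20 ALLOC][21-28 ALLOC][29-42 FREE]
Op 5: a = realloc(a, 19) -> NULL (a unchanged); heap: [0-9 ALLOC][10-20 ALLOC][21-28 ALLOC][29-42 FREE]
Op 6: free(a) -> (freed a); heap: [0-9 FREE][10-20 ALLOC][21-28 ALLOC][29-42 FREE]
Op 7: c = realloc(c, 16) -> c = 21; heap: [0-9 FREE][10-20 ALLOC][21-36 ALLOC][37-42 FREE]
malloc(2): first-fit scan over [0-9 FREE][10-20 ALLOC][21-36 ALLOC][37-42 FREE] -> 0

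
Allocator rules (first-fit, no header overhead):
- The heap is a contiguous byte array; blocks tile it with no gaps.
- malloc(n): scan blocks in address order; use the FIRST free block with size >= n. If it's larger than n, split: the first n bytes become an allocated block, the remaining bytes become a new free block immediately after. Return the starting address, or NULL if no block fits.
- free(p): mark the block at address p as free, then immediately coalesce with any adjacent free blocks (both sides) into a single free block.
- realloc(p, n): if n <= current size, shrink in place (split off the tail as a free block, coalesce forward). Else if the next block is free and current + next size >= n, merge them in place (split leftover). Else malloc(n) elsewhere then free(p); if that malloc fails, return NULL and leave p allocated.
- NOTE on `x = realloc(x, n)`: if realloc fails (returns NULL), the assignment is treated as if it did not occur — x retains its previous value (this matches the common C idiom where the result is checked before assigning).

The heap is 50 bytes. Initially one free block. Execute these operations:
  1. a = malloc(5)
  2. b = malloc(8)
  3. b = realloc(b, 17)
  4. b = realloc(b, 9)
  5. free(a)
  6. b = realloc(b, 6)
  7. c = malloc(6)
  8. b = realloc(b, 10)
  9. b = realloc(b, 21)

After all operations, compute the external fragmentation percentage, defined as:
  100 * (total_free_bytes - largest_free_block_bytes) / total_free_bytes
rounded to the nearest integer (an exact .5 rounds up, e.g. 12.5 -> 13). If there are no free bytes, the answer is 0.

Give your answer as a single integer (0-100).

Answer: 48

Derivation:
Op 1: a = malloc(5) -> a = 0; heap: [0-4 ALLOC][5-49 FREE]
Op 2: b = malloc(8) -> b = 5; heap: [0-4 ALLOC][5-12 ALLOC][13-49 FREE]
Op 3: b = realloc(b, 17) -> b = 5; heap: [0-4 ALLOC][5-21 ALLOC][22-49 FREE]
Op 4: b = realloc(b, 9) -> b = 5; heap: [0-4 ALLOC][5-13 ALLOC][14-49 FREE]
Op 5: free(a) -> (freed a); heap: [0-4 FREE][5-13 ALLOC][14-49 FREE]
Op 6: b = realloc(b, 6) -> b = 5; heap: [0-4 FREE][5-10 ALLOC][11-49 FREE]
Op 7: c = malloc(6) -> c = 11; heap: [0-4 FREE][5-10 ALLOC][11-16 ALLOC][17-49 FREE]
Op 8: b = realloc(b, 10) -> b = 17; heap: [0-10 FREE][11-16 ALLOC][17-26 ALLOC][27-49 FREE]
Op 9: b = realloc(b, 21) -> b = 17; heap: [0-10 FREE][11-16 ALLOC][17-37 ALLOC][38-49 FREE]
Free blocks: [11 12] total_free=23 largest=12 -> 100*(23-12)/23 = 1100/23 ≈ 47.826 -> rounds to 48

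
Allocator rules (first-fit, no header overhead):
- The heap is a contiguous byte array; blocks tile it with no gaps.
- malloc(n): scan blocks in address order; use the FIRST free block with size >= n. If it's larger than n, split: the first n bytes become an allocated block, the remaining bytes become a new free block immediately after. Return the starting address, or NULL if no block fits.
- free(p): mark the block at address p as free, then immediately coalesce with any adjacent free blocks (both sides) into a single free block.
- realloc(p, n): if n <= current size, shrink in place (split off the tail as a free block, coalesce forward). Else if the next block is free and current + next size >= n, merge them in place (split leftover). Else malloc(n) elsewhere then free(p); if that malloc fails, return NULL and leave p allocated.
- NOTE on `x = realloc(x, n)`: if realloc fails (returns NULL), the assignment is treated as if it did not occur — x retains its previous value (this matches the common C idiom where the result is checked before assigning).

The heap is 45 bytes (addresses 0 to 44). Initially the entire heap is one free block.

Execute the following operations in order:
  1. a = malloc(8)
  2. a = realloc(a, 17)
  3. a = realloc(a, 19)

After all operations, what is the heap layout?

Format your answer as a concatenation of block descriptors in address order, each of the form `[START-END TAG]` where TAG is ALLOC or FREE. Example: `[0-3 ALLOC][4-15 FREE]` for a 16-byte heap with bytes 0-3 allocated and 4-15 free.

Op 1: a = malloc(8) -> a = 0; heap: [0-7 ALLOC][8-44 FREE]
Op 2: a = realloc(a, 17) -> a = 0; heap: [0-16 ALLOC][17-44 FREE]
Op 3: a = realloc(a, 19) -> a = 0; heap: [0-18 ALLOC][19-44 FREE]

Answer: [0-18 ALLOC][19-44 FREE]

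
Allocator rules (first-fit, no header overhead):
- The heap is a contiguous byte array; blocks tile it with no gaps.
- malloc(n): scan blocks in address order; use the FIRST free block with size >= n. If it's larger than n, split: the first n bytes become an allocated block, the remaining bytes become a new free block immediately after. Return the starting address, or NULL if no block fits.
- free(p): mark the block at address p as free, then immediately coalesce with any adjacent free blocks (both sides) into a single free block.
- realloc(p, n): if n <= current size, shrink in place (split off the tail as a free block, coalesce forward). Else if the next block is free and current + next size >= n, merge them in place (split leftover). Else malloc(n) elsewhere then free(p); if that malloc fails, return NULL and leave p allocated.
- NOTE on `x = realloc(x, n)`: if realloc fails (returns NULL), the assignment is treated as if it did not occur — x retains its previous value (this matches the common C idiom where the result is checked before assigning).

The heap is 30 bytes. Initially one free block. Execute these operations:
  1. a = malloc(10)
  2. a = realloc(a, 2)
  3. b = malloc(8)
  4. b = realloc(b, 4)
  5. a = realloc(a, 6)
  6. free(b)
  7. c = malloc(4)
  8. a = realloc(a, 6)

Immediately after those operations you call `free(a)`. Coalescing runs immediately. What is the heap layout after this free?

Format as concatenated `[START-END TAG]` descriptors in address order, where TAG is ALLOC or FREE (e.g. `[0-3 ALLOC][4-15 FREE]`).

Op 1: a = malloc(10) -> a = 0; heap: [0-9 ALLOC][10-29 FREE]
Op 2: a = realloc(a, 2) -> a = 0; heap: [0-1 ALLOC][2-29 FREE]
Op 3: b = malloc(8) -> b = 2; heap: [0-1 ALLOC][2-9 ALLOC][10-29 FREE]
Op 4: b = realloc(b, 4) -> b = 2; heap: [0-1 ALLOC][2-5 ALLOC][6-29 FREE]
Op 5: a = realloc(a, 6) -> a = 6; heap: [0-1 FREE][2-5 ALLOC][6-11 ALLOC][12-29 FREE]
Op 6: free(b) -> (freed b); heap: [0-5 FREE][6-11 ALLOC][12-29 FREE]
Op 7: c = malloc(4) -> c = 0; heap: [0-3 ALLOC][4-5 FREE][6-11 ALLOC][12-29 FREE]
Op 8: a = realloc(a, 6) -> a = 6; heap: [0-3 ALLOC][4-5 FREE][6-11 ALLOC][12-29 FREE]
free(a): a = 6 -> block [6-11 ALLOC]; mark free, coalesce with adjacent free neighbors -> [0-3 ALLOC][4-29 FREE]

Answer: [0-3 ALLOC][4-29 FREE]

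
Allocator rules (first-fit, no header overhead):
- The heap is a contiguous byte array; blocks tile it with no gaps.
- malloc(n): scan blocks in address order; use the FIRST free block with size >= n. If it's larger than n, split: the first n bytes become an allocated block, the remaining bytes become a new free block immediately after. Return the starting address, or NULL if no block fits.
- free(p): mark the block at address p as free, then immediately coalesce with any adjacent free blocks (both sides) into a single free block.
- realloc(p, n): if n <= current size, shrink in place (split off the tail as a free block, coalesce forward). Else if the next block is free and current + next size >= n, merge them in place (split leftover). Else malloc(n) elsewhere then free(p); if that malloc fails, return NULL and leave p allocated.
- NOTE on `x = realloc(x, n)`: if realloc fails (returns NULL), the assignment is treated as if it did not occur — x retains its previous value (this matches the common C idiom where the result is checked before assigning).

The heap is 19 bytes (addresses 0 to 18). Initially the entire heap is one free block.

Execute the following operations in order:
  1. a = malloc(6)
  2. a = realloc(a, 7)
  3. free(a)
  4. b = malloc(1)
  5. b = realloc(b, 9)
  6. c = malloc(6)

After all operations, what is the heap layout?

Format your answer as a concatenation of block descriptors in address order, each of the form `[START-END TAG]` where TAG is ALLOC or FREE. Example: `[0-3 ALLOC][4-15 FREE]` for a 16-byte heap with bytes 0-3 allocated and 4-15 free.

Op 1: a = malloc(6) -> a = 0; heap: [0-5 ALLOC][6-18 FREE]
Op 2: a = realloc(a, 7) -> a = 0; heap: [0-6 ALLOC][7-18 FREE]
Op 3: free(a) -> (freed a); heap: [0-18 FREE]
Op 4: b = malloc(1) -> b = 0; heap: [0-0 ALLOC][1-18 FREE]
Op 5: b = realloc(b, 9) -> b = 0; heap: [0-8 ALLOC][9-18 FREE]
Op 6: c = malloc(6) -> c = 9; heap: [0-8 ALLOC][9-14 ALLOC][15-18 FREE]

Answer: [0-8 ALLOC][9-14 ALLOC][15-18 FREE]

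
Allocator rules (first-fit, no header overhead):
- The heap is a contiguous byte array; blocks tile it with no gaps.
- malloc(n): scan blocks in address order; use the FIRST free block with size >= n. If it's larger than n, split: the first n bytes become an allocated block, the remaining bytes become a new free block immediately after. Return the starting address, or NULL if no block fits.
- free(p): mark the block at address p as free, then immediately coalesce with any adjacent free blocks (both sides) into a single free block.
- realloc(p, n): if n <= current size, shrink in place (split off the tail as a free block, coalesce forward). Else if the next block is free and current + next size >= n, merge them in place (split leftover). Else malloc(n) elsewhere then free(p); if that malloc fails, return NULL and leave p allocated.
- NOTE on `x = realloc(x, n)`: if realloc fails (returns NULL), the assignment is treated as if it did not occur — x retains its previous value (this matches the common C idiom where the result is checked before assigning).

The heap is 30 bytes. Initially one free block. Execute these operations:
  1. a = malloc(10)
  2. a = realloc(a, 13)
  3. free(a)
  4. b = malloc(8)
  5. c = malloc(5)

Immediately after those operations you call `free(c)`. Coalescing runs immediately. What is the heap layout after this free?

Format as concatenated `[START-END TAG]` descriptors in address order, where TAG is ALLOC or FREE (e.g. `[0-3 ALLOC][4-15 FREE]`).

Answer: [0-7 ALLOC][8-29 FREE]

Derivation:
Op 1: a = malloc(10) -> a = 0; heap: [0-9 ALLOC][10-29 FREE]
Op 2: a = realloc(a, 13) -> a = 0; heap: [0-12 ALLOC][13-29 FREE]
Op 3: free(a) -> (freed a); heap: [0-29 FREE]
Op 4: b = malloc(8) -> b = 0; heap: [0-7 ALLOC][8-29 FREE]
Op 5: c = malloc(5) -> c = 8; heap: [0-7 ALLOC][8-12 ALLOC][13-29 FREE]
free(c): c = 8 -> block [8-12 ALLOC]; mark free, coalesce with adjacent free neighbors -> [0-7 ALLOC][8-29 FREE]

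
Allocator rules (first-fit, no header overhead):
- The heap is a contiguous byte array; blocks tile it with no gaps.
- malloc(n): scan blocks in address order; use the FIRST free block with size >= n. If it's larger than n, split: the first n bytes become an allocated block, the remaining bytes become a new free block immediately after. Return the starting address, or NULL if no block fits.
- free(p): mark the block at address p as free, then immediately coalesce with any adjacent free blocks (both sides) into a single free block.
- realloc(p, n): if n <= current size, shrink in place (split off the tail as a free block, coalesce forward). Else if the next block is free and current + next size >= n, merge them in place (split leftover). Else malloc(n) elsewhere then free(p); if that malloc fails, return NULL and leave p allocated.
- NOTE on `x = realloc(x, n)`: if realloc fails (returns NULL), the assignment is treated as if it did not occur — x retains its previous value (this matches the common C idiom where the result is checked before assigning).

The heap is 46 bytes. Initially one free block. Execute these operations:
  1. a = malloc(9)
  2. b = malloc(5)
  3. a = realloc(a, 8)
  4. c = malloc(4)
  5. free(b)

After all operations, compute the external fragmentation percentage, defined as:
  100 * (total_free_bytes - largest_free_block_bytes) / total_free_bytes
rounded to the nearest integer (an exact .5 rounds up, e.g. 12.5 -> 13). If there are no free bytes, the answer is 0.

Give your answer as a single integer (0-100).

Op 1: a = malloc(9) -> a = 0; heap: [0-8 ALLOC][9-45 FREE]
Op 2: b = malloc(5) -> b = 9; heap: [0-8 ALLOC][9-13 ALLOC][14-45 FREE]
Op 3: a = realloc(a, 8) -> a = 0; heap: [0-7 ALLOC][8-8 FREE][9-13 ALLOC][14-45 FREE]
Op 4: c = malloc(4) -> c = 14; heap: [0-7 ALLOC][8-8 FREE][9-13 ALLOC][14-17 ALLOC][18-45 FREE]
Op 5: free(b) -> (freed b); heap: [0-7 ALLOC][8-13 FREE][14-17 ALLOC][18-45 FREE]
Free blocks: [6 28] total_free=34 largest=28 -> 100*(34-28)/34 = 600/34 ≈ 17.647 -> rounds to 18

Answer: 18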